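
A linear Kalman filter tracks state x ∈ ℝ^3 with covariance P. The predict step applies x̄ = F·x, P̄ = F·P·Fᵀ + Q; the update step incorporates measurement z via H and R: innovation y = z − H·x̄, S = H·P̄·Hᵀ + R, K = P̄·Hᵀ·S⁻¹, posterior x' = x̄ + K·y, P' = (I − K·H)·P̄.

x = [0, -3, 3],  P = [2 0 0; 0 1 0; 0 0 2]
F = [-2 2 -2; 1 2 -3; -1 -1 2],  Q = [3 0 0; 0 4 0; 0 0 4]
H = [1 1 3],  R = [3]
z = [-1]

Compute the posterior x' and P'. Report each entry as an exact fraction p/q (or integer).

x' = [-989/81, -1207/81, 706/81]
P' = [1574/81 1108/81 -877/81; 1108/81 2204/81 -1112/81; -877/81 -1112/81 686/81]

x̄ = F·x = [-12, -15, 9]
P̄ = F·P·Fᵀ + Q = [23 12 -6; 12 28 -16; -6 -16 15]
y = z − H·x̄ = [-1]
S = H·P̄·Hᵀ + R = [81]
K = P̄·Hᵀ·S⁻¹ = [17/81; -8/81; 23/81]
x' = x̄ + K·y = [-989/81, -1207/81, 706/81]
P' = (I − K·H)·P̄ = [1574/81 1108/81 -877/81; 1108/81 2204/81 -1112/81; -877/81 -1112/81 686/81]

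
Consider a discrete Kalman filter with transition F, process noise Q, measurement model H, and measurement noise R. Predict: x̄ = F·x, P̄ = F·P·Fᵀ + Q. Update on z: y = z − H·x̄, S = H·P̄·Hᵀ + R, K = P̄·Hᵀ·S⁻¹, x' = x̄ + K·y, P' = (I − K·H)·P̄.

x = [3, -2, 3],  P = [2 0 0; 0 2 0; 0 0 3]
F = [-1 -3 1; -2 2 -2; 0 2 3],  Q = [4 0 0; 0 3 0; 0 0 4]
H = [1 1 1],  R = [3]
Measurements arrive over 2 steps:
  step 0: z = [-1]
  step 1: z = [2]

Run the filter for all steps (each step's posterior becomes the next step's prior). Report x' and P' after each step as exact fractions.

step 0: x̄ = F·x = [6, -16, 5]
step 0: P̄ = F·P·Fᵀ + Q = [27 -14 -3; -14 31 -10; -3 -10 39]
step 0: y = z − H·x̄ = [4]
step 0: S = H·P̄·Hᵀ + R = [46]
step 0: K = P̄·Hᵀ·S⁻¹ = [5/23; 7/46; 13/23]
step 0: x' = x̄ + K·y = [158/23, -354/23, 167/23]
step 0: P' = (I − K·H)·P̄ = [571/23 -357/23 -199/23; -357/23 1377/46 -321/23; -199/23 -321/23 559/23]
step 1: x̄ = F·x = [1071/23, -1358/23, -9]
step 1: P̄ = F·P·Fᵀ + Q = [15201/46 -8103/23 48; -8103/23 11175/23 60; 48 60 175]
step 1: y = z − H·x̄ = [540/23]
step 1: S = H·P̄·Hᵀ + R = [23263/46]
step 1: K = P̄·Hᵀ·S⁻¹ = [1203/23263; 8904/23263; 13018/23263]
step 1: x' = x̄ + K·y = [1111491/23263, -1164478/23263, 96273/23263]
step 1: P' = (I − K·H)·P̄ = [7655949/23263 -8428515/23263 776175/23263; -8428515/23263 9579279/23263 -1124052/23263; 776175/23263 -1124052/23263 386931/23263]

step 0: x' = [158/23, -354/23, 167/23], P' = [571/23 -357/23 -199/23; -357/23 1377/46 -321/23; -199/23 -321/23 559/23]
step 1: x' = [1111491/23263, -1164478/23263, 96273/23263], P' = [7655949/23263 -8428515/23263 776175/23263; -8428515/23263 9579279/23263 -1124052/23263; 776175/23263 -1124052/23263 386931/23263]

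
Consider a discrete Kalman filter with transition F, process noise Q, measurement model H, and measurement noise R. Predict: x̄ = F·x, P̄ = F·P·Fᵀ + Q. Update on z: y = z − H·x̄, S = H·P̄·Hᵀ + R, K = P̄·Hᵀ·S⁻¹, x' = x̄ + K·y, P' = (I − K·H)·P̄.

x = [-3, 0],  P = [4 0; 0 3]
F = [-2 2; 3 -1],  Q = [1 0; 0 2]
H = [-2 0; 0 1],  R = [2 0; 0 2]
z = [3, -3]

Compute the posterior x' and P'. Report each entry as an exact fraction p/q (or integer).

x̄ = F·x = [6, -9]
P̄ = F·P·Fᵀ + Q = [29 -30; -30 41]
y = z − H·x̄ = [15, 6]
S = H·P̄·Hᵀ + R = [118 60; 60 43]
K = P̄·Hᵀ·S⁻¹ = [-347/737 -30/737; 60/737 619/737]
x' = x̄ + K·y = [-963/737, -2019/737]
P' = (I − K·H)·P̄ = [347/737 -60/737; -60/737 1238/737]

x' = [-963/737, -2019/737]
P' = [347/737 -60/737; -60/737 1238/737]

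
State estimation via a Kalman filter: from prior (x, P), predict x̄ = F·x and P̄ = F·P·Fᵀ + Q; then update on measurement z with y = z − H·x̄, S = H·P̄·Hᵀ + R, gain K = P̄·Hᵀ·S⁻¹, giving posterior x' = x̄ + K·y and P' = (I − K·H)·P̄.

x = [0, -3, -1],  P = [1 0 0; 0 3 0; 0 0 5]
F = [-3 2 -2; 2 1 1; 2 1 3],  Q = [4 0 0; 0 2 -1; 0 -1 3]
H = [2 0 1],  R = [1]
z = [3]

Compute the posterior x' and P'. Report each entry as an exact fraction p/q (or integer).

x̄ = F·x = [-4, -4, -6]
P̄ = F·P·Fᵀ + Q = [45 -10 -30; -10 14 21; -30 21 55]
y = z − H·x̄ = [17]
S = H·P̄·Hᵀ + R = [116]
K = P̄·Hᵀ·S⁻¹ = [15/29; 1/116; -5/116]
x' = x̄ + K·y = [139/29, -447/116, -781/116]
P' = (I − K·H)·P̄ = [405/29 -305/29 -795/29; -305/29 1623/116 2441/116; -795/29 2441/116 6355/116]

x' = [139/29, -447/116, -781/116]
P' = [405/29 -305/29 -795/29; -305/29 1623/116 2441/116; -795/29 2441/116 6355/116]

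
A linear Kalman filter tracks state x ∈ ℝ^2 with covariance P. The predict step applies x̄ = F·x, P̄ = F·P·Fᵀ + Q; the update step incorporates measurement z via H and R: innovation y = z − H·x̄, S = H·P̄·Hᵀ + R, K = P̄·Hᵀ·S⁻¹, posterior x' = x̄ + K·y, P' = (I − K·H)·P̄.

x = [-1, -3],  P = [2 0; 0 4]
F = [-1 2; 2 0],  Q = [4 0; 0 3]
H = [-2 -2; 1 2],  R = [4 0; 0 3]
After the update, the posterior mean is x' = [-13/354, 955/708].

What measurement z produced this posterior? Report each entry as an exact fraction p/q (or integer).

z = [-3, 3]

x̄ = F·x = [-5, -2]
P̄ = F·P·Fᵀ + Q = [22 -4; -4 11]
S = H·P̄·Hᵀ + R = [104 -64; -64 53]
K = P̄·Hᵀ·S⁻¹ = [-253/354 -106/177; 205/708 122/177]
x' − x̄ = [1757/354, 2371/708] = K·y
y = (KᵀK)⁻¹·Kᵀ·(x' − x̄) = [-17, 12]
z = y + H·x̄ = [-17, 12] + [14, -9] = [-3, 3]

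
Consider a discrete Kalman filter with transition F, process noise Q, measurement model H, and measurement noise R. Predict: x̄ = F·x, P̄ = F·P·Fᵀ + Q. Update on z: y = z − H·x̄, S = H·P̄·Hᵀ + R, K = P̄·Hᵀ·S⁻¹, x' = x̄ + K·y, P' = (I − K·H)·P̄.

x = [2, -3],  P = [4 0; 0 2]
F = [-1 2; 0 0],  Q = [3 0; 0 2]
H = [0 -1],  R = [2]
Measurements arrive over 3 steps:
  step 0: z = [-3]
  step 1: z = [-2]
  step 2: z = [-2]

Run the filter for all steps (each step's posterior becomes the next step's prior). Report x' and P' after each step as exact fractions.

step 0: x' = [-8, 3/2], P' = [15 0; 0 1]
step 1: x' = [11, 1], P' = [22 0; 0 1]
step 2: x' = [-9, 1], P' = [29 0; 0 1]

step 0: x̄ = F·x = [-8, 0]
step 0: P̄ = F·P·Fᵀ + Q = [15 0; 0 2]
step 0: y = z − H·x̄ = [-3]
step 0: S = H·P̄·Hᵀ + R = [4]
step 0: K = P̄·Hᵀ·S⁻¹ = [0; -1/2]
step 0: x' = x̄ + K·y = [-8, 3/2]
step 0: P' = (I − K·H)·P̄ = [15 0; 0 1]
step 1: x̄ = F·x = [11, 0]
step 1: P̄ = F·P·Fᵀ + Q = [22 0; 0 2]
step 1: y = z − H·x̄ = [-2]
step 1: S = H·P̄·Hᵀ + R = [4]
step 1: K = P̄·Hᵀ·S⁻¹ = [0; -1/2]
step 1: x' = x̄ + K·y = [11, 1]
step 1: P' = (I − K·H)·P̄ = [22 0; 0 1]
step 2: x̄ = F·x = [-9, 0]
step 2: P̄ = F·P·Fᵀ + Q = [29 0; 0 2]
step 2: y = z − H·x̄ = [-2]
step 2: S = H·P̄·Hᵀ + R = [4]
step 2: K = P̄·Hᵀ·S⁻¹ = [0; -1/2]
step 2: x' = x̄ + K·y = [-9, 1]
step 2: P' = (I − K·H)·P̄ = [29 0; 0 1]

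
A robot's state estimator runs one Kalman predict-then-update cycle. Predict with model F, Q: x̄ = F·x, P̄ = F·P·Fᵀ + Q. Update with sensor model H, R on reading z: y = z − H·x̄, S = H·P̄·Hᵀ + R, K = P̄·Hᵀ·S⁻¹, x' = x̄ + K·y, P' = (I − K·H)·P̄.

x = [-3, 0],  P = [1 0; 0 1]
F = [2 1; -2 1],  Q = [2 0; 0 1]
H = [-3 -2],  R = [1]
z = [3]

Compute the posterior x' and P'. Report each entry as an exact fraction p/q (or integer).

x' = [-267/52, 321/52]
P' = [139/52 -201/52; -201/52 303/52]

x̄ = F·x = [-6, 6]
P̄ = F·P·Fᵀ + Q = [7 -3; -3 6]
y = z − H·x̄ = [-3]
S = H·P̄·Hᵀ + R = [52]
K = P̄·Hᵀ·S⁻¹ = [-15/52; -3/52]
x' = x̄ + K·y = [-267/52, 321/52]
P' = (I − K·H)·P̄ = [139/52 -201/52; -201/52 303/52]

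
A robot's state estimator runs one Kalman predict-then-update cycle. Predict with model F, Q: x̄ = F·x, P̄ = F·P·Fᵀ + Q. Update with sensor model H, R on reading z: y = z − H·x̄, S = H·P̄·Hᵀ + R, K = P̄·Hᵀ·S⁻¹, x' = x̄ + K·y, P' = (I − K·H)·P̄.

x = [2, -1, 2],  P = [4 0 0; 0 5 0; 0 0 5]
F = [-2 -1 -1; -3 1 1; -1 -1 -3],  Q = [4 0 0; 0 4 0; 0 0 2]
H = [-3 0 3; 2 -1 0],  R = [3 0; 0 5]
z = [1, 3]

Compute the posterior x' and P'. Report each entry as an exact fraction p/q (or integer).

x' = [-22395/9857, -71351/9857, -19243/9857]
P' = [91790/9857 162110/9857 90724/9857; 162110/9857 328290/9857 159888/9857; 90724/9857 159888/9857 92904/9857]

x̄ = F·x = [-5, -5, -7]
P̄ = F·P·Fᵀ + Q = [30 14 28; 14 50 -8; 28 -8 56]
y = z − H·x̄ = [7, 8]
S = H·P̄·Hᵀ + R = [273 54; 54 119]
K = P̄·Hᵀ·S⁻¹ = [-1066/9857 4294/9857; -2222/9857 -814/9857; 2180/9857 4312/9857]
x' = x̄ + K·y = [-22395/9857, -71351/9857, -19243/9857]
P' = (I − K·H)·P̄ = [91790/9857 162110/9857 90724/9857; 162110/9857 328290/9857 159888/9857; 90724/9857 159888/9857 92904/9857]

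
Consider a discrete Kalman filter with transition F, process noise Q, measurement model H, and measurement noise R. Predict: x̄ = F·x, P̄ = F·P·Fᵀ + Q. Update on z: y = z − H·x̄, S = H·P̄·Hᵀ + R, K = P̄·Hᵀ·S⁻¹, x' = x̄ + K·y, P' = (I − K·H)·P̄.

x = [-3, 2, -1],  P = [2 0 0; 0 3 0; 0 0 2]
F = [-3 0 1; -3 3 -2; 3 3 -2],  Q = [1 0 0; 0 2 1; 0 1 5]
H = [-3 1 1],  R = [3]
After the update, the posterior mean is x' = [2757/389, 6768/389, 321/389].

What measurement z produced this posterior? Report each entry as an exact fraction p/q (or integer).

x̄ = F·x = [8, 17, -1]
P̄ = F·P·Fᵀ + Q = [21 14 -22; 14 55 18; -22 18 58]
S = H·P̄·Hᵀ + R = [389]
K = P̄·Hᵀ·S⁻¹ = [-71/389; 31/389; 142/389]
x' − x̄ = [-355/389, 155/389, 710/389] = K·y
y = (KᵀK)⁻¹·Kᵀ·(x' − x̄) = [5]
z = y + H·x̄ = [5] + [-8] = [-3]

z = [-3]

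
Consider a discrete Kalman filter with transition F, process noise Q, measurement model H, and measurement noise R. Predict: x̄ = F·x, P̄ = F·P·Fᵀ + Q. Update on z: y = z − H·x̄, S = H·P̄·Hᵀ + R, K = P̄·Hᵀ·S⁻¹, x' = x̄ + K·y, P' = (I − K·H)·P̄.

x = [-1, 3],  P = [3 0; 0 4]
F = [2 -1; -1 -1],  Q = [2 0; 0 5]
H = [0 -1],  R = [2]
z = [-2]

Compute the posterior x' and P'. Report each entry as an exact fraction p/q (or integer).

x' = [-39/7, 10/7]
P' = [124/7 -2/7; -2/7 12/7]

x̄ = F·x = [-5, -2]
P̄ = F·P·Fᵀ + Q = [18 -2; -2 12]
y = z − H·x̄ = [-4]
S = H·P̄·Hᵀ + R = [14]
K = P̄·Hᵀ·S⁻¹ = [1/7; -6/7]
x' = x̄ + K·y = [-39/7, 10/7]
P' = (I − K·H)·P̄ = [124/7 -2/7; -2/7 12/7]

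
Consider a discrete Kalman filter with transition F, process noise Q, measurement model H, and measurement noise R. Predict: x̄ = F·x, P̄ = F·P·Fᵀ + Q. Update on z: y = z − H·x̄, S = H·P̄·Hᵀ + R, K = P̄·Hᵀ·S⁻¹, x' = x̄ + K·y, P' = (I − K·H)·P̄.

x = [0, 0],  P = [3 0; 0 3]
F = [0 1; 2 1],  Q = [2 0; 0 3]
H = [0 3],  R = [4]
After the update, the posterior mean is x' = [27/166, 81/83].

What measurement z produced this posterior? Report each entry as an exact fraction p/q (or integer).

x̄ = F·x = [0, 0]
P̄ = F·P·Fᵀ + Q = [5 3; 3 18]
S = H·P̄·Hᵀ + R = [166]
K = P̄·Hᵀ·S⁻¹ = [9/166; 27/83]
x' − x̄ = [27/166, 81/83] = K·y
y = (KᵀK)⁻¹·Kᵀ·(x' − x̄) = [3]
z = y + H·x̄ = [3] + [0] = [3]

z = [3]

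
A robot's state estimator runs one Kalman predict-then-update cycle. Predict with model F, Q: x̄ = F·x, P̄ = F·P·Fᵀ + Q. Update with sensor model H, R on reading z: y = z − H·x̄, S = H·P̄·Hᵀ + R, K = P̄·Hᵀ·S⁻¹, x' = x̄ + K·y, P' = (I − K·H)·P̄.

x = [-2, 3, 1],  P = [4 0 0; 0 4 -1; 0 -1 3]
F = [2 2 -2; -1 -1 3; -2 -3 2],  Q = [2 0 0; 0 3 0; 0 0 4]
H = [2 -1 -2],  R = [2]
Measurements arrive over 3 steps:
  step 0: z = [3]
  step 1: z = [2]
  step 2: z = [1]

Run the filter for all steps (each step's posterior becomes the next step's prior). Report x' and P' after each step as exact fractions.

step 0: x̄ = F·x = [0, 2, -3]
step 0: P̄ = F·P·Fᵀ + Q = [54 -42 -62; -42 44 49; -62 49 80]
step 0: y = z − H·x̄ = [-1]
step 0: S = H·P̄·Hᵀ + R = [1442]
step 0: K = P̄·Hᵀ·S⁻¹ = [137/721; -113/721; -333/1442]
step 0: x' = x̄ + K·y = [-137/721, 1555/721, -3993/1442]
step 0: P' = (I − K·H)·P̄ = [1396/721 680/721 919/721; 680/721 6186/721 -2300/721; 919/721 -2300/721 4471/1442]
step 1: x̄ = F·x = [6829/721, -14815/1442, -8384/721]
step 1: P̄ = F·P·Fᵀ + Q = [57200/721 -42345/721 -74090/721; -42345/721 79021/1442 56111/721; -74090/721 56111/721 101492/721]
step 1: y = z − H·x̄ = [-72783/1442]
step 1: S = H·P̄·Hᵀ + R = [3324529/1442]
step 1: K = P̄·Hᵀ·S⁻¹ = [609850/3324529; -472845/3324529; -814550/3324529]
step 1: x' = x̄ + K·y = [707146/3324529, -10289750/3324529, 2454709/3324529]
step 1: P' = (I − K·H)·P̄ = [5831550/3324529 4722720/3324529 2860340/3324529; 4722720/3324529 27132602/3324529 -8370736/3324529; 2860340/3324529 -8370736/3324529 7860258/3324529]
step 2: x̄ = F·x = [-24074626/3324529, 16946731/3324529, 34364376/3324529]
step 2: P̄ = F·P·Fᵀ + Q = [251811626/3324529 -176063900/3324529 -325614684/3324529; -176063900/3324529 156187877/3324529 233031430/3324529; -325614684/3324529 233031430/3324529 446497518/3324529]
step 2: y = z − H·x̄ = [137149264/3324529]
step 2: S = H·P̄·Hᵀ + R = [7197372303/3324529]
step 2: K = P̄·Hᵀ·S⁻¹ = [443638840/2399124101; -88579867/654306573; -1777255834/7197372303]
step 2: x' = x̄ + K·y = [928469846/2399124101, -318934225/654306573, 1078010888/7197372303]
step 2: P' = (I − K·H)·P̄ = [4115193394/2399124101 269977220/218102191 2186679844/2399124101; 269977220/218102191 4777949998/654306573 -1490463472/654306573; 2186679844/2399124101 -1490463472/654306573 16534844462/7197372303]

step 0: x' = [-137/721, 1555/721, -3993/1442], P' = [1396/721 680/721 919/721; 680/721 6186/721 -2300/721; 919/721 -2300/721 4471/1442]
step 1: x' = [707146/3324529, -10289750/3324529, 2454709/3324529], P' = [5831550/3324529 4722720/3324529 2860340/3324529; 4722720/3324529 27132602/3324529 -8370736/3324529; 2860340/3324529 -8370736/3324529 7860258/3324529]
step 2: x' = [928469846/2399124101, -318934225/654306573, 1078010888/7197372303], P' = [4115193394/2399124101 269977220/218102191 2186679844/2399124101; 269977220/218102191 4777949998/654306573 -1490463472/654306573; 2186679844/2399124101 -1490463472/654306573 16534844462/7197372303]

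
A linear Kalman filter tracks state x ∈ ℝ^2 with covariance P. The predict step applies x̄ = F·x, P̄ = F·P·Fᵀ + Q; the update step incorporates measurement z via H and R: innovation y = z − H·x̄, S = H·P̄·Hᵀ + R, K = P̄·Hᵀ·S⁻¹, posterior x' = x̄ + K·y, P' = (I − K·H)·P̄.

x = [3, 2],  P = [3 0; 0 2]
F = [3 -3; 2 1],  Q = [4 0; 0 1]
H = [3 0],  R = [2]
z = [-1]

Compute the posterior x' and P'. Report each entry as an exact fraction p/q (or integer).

x' = [-141/443, 3184/443]
P' = [98/443 24/443; 24/443 5349/443]

x̄ = F·x = [3, 8]
P̄ = F·P·Fᵀ + Q = [49 12; 12 15]
y = z − H·x̄ = [-10]
S = H·P̄·Hᵀ + R = [443]
K = P̄·Hᵀ·S⁻¹ = [147/443; 36/443]
x' = x̄ + K·y = [-141/443, 3184/443]
P' = (I − K·H)·P̄ = [98/443 24/443; 24/443 5349/443]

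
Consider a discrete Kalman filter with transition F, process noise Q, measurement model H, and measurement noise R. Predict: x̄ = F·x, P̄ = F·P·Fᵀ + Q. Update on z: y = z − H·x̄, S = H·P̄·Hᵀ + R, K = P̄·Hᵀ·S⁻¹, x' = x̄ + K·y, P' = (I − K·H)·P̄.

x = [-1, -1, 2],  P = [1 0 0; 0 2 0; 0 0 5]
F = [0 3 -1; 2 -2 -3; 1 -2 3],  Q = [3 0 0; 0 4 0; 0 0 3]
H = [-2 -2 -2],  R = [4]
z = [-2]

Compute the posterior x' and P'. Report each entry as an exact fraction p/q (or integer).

x' = [-125/27, -17/27, 164/27]
P' = [698/27 23/27 -719/27; 23/27 806/27 -800/27; -719/27 -800/27 1514/27]

x̄ = F·x = [-5, -6, 7]
P̄ = F·P·Fᵀ + Q = [26 3 -27; 3 61 -35; -27 -35 57]
y = z − H·x̄ = [-10]
S = H·P̄·Hᵀ + R = [108]
K = P̄·Hᵀ·S⁻¹ = [-1/27; -29/54; 5/54]
x' = x̄ + K·y = [-125/27, -17/27, 164/27]
P' = (I − K·H)·P̄ = [698/27 23/27 -719/27; 23/27 806/27 -800/27; -719/27 -800/27 1514/27]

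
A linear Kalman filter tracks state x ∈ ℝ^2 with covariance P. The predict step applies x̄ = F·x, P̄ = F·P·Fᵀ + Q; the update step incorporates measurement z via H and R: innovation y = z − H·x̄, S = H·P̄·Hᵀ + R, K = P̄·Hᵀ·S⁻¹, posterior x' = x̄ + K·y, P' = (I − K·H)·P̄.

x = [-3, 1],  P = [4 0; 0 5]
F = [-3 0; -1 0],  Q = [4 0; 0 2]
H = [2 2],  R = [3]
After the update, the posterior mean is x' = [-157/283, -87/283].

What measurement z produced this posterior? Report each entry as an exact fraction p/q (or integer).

x̄ = F·x = [9, 3]
P̄ = F·P·Fᵀ + Q = [40 12; 12 6]
S = H·P̄·Hᵀ + R = [283]
K = P̄·Hᵀ·S⁻¹ = [104/283; 36/283]
x' − x̄ = [-2704/283, -936/283] = K·y
y = (KᵀK)⁻¹·Kᵀ·(x' − x̄) = [-26]
z = y + H·x̄ = [-26] + [24] = [-2]

z = [-2]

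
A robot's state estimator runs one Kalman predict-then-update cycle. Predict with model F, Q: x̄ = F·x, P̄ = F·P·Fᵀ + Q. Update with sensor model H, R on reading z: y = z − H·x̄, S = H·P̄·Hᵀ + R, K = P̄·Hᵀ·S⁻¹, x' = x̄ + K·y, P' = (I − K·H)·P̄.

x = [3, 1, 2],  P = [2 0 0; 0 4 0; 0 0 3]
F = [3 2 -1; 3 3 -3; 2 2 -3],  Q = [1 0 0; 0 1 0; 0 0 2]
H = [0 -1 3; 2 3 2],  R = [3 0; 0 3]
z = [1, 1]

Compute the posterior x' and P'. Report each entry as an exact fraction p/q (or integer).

x̄ = F·x = [9, 6, 2]
P̄ = F·P·Fᵀ + Q = [38 51 37; 51 82 63; 37 63 53]
y = z − H·x̄ = [1, -39]
S = H·P̄·Hᵀ + R = [184 633; 633 2769]
K = P̄·Hᵀ·S⁻¹ = [-8553/36269 5924/36269; -1253/36269 6495/36269; 10749/36269 2376/36269]
x' = x̄ + K·y = [86832/36269, -36944/36269, -9377/36269]
P' = (I − K·H)·P̄ = [96430/36269 -43086/36269 -22915/36269; -43086/36269 29499/36269 8580/36269; -22915/36269 8580/36269 13609/36269]

x' = [86832/36269, -36944/36269, -9377/36269]
P' = [96430/36269 -43086/36269 -22915/36269; -43086/36269 29499/36269 8580/36269; -22915/36269 8580/36269 13609/36269]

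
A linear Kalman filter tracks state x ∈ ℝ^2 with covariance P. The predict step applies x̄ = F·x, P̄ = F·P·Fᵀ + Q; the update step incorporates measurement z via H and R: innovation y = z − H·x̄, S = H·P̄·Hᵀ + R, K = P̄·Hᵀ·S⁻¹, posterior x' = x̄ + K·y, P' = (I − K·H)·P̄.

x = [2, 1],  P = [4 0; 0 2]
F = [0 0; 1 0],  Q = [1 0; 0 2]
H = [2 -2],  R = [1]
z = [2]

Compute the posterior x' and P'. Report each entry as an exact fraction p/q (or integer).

x̄ = F·x = [0, 2]
P̄ = F·P·Fᵀ + Q = [1 0; 0 6]
y = z − H·x̄ = [6]
S = H·P̄·Hᵀ + R = [29]
K = P̄·Hᵀ·S⁻¹ = [2/29; -12/29]
x' = x̄ + K·y = [12/29, -14/29]
P' = (I − K·H)·P̄ = [25/29 24/29; 24/29 30/29]

x' = [12/29, -14/29]
P' = [25/29 24/29; 24/29 30/29]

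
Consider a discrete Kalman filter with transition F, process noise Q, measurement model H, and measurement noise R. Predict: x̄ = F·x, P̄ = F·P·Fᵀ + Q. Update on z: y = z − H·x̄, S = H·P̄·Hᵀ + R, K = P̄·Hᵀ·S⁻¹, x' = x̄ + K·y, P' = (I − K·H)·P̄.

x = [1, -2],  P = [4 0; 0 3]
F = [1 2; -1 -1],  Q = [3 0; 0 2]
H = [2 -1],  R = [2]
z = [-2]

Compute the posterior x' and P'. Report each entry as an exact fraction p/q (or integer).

x' = [-141/127, -18/127]
P' = [109/127 122/127; 122/127 302/127]

x̄ = F·x = [-3, 1]
P̄ = F·P·Fᵀ + Q = [19 -10; -10 9]
y = z − H·x̄ = [5]
S = H·P̄·Hᵀ + R = [127]
K = P̄·Hᵀ·S⁻¹ = [48/127; -29/127]
x' = x̄ + K·y = [-141/127, -18/127]
P' = (I − K·H)·P̄ = [109/127 122/127; 122/127 302/127]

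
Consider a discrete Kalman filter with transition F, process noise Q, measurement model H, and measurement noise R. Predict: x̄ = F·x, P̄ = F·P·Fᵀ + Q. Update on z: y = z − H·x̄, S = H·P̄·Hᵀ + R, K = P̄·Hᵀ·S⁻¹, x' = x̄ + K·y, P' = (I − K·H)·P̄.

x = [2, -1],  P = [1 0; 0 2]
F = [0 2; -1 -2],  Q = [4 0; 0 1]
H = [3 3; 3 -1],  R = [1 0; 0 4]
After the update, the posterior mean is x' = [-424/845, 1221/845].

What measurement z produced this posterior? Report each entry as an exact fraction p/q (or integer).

z = [3, -3]

x̄ = F·x = [-2, 0]
P̄ = F·P·Fᵀ + Q = [12 -8; -8 10]
S = H·P̄·Hᵀ + R = [55 30; 30 170]
K = P̄·Hᵀ·S⁻¹ = [72/845 206/845; 204/845 -41/169]
x' − x̄ = [1266/845, 1221/845] = K·y
y = (KᵀK)⁻¹·Kᵀ·(x' − x̄) = [9, 3]
z = y + H·x̄ = [9, 3] + [-6, -6] = [3, -3]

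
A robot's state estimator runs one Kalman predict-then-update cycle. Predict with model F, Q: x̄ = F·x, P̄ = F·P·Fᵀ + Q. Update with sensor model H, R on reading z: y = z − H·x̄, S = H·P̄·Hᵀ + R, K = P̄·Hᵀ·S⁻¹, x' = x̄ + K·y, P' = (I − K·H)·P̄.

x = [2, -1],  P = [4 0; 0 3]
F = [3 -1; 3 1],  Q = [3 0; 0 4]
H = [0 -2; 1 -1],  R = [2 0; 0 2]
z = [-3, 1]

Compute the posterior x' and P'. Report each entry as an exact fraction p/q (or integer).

x̄ = F·x = [7, 5]
P̄ = F·P·Fᵀ + Q = [42 33; 33 43]
y = z − H·x̄ = [7, -1]
S = H·P̄·Hᵀ + R = [174 20; 20 21]
K = P̄·Hᵀ·S⁻¹ = [-783/1627 1443/1627; -803/1627 -10/1627]
x' = x̄ + K·y = [4465/1627, 2524/1627]
P' = (I − K·H)·P̄ = [3669/1627 783/1627; 783/1627 803/1627]

x' = [4465/1627, 2524/1627]
P' = [3669/1627 783/1627; 783/1627 803/1627]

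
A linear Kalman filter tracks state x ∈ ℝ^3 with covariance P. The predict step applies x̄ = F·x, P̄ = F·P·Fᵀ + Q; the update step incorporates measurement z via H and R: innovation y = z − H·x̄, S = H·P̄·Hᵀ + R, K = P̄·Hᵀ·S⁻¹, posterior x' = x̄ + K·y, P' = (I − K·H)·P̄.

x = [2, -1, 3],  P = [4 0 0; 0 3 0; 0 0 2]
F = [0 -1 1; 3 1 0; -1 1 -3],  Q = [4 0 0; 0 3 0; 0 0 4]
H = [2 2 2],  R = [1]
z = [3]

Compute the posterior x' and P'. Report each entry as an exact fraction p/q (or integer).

x' = [62/17, 145/17, -182/17]
P' = [149/17 -11/17 -415/51; -11/17 314/17 -899/51; -415/51 -899/51 3953/153]

x̄ = F·x = [4, 5, -12]
P̄ = F·P·Fᵀ + Q = [9 -3 -9; -3 42 -9; -9 -9 29]
y = z − H·x̄ = [9]
S = H·P̄·Hᵀ + R = [153]
K = P̄·Hᵀ·S⁻¹ = [-2/51; 20/51; 22/153]
x' = x̄ + K·y = [62/17, 145/17, -182/17]
P' = (I − K·H)·P̄ = [149/17 -11/17 -415/51; -11/17 314/17 -899/51; -415/51 -899/51 3953/153]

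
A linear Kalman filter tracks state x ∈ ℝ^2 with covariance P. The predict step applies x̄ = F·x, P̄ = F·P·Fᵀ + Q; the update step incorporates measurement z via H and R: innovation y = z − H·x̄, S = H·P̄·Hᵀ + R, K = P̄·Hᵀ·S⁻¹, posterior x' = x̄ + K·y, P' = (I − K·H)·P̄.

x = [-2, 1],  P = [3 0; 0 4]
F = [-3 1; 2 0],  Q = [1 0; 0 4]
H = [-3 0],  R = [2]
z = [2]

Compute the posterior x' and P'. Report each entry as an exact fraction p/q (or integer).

x̄ = F·x = [7, -4]
P̄ = F·P·Fᵀ + Q = [32 -18; -18 16]
y = z − H·x̄ = [23]
S = H·P̄·Hᵀ + R = [290]
K = P̄·Hᵀ·S⁻¹ = [-48/145; 27/145]
x' = x̄ + K·y = [-89/145, 41/145]
P' = (I − K·H)·P̄ = [32/145 -18/145; -18/145 862/145]

x' = [-89/145, 41/145]
P' = [32/145 -18/145; -18/145 862/145]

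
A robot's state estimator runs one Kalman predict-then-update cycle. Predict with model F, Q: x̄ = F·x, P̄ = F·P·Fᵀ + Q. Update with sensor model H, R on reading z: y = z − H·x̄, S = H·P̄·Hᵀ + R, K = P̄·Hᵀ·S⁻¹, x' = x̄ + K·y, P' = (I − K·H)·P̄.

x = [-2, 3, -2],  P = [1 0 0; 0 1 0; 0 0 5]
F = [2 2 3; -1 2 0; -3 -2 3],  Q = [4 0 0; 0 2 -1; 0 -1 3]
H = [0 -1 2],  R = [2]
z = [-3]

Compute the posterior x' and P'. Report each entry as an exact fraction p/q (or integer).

x̄ = F·x = [-4, 8, -6]
P̄ = F·P·Fᵀ + Q = [57 2 35; 2 7 -2; 35 -2 61]
y = z − H·x̄ = [17]
S = H·P̄·Hᵀ + R = [261]
K = P̄·Hᵀ·S⁻¹ = [68/261; -11/261; 124/261]
x' = x̄ + K·y = [112/261, 1901/261, 542/261]
P' = (I − K·H)·P̄ = [10253/261 1270/261 703/261; 1270/261 1706/261 842/261; 703/261 842/261 545/261]

x' = [112/261, 1901/261, 542/261]
P' = [10253/261 1270/261 703/261; 1270/261 1706/261 842/261; 703/261 842/261 545/261]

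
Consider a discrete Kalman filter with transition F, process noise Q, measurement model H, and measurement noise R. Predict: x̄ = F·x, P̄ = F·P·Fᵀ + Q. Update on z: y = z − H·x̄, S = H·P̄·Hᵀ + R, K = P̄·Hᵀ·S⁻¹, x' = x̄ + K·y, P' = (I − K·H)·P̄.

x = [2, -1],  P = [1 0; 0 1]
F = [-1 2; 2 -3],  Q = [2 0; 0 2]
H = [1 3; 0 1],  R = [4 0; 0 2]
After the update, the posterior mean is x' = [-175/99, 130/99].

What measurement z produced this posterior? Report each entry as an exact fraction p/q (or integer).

x̄ = F·x = [-4, 7]
P̄ = F·P·Fᵀ + Q = [7 -8; -8 15]
S = H·P̄·Hᵀ + R = [98 37; 37 17]
K = P̄·Hᵀ·S⁻¹ = [7/297 -155/297; 74/297 101/297]
x' − x̄ = [221/99, -563/99] = K·y
y = (KᵀK)⁻¹·Kᵀ·(x' − x̄) = [-16, -5]
z = y + H·x̄ = [-16, -5] + [17, 7] = [1, 2]

z = [1, 2]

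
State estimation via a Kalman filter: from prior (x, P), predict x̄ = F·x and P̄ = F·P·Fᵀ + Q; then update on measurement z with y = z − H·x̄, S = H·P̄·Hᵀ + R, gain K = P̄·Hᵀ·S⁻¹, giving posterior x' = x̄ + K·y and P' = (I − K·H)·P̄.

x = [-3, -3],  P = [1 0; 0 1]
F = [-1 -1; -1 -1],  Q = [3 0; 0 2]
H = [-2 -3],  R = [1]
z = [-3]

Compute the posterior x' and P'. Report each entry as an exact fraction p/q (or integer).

x̄ = F·x = [6, 6]
P̄ = F·P·Fᵀ + Q = [5 2; 2 4]
y = z − H·x̄ = [27]
S = H·P̄·Hᵀ + R = [81]
K = P̄·Hᵀ·S⁻¹ = [-16/81; -16/81]
x' = x̄ + K·y = [2/3, 2/3]
P' = (I − K·H)·P̄ = [149/81 -94/81; -94/81 68/81]

x' = [2/3, 2/3]
P' = [149/81 -94/81; -94/81 68/81]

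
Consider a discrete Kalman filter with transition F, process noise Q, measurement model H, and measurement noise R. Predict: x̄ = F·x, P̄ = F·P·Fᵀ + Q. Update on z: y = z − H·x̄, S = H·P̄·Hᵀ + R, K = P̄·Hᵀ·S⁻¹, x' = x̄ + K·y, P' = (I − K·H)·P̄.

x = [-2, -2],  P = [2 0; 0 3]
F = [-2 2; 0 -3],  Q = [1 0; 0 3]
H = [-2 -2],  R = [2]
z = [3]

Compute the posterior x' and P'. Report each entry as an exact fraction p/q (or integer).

x̄ = F·x = [0, 6]
P̄ = F·P·Fᵀ + Q = [21 -18; -18 30]
y = z − H·x̄ = [15]
S = H·P̄·Hᵀ + R = [62]
K = P̄·Hᵀ·S⁻¹ = [-3/31; -12/31]
x' = x̄ + K·y = [-45/31, 6/31]
P' = (I − K·H)·P̄ = [633/31 -630/31; -630/31 642/31]

x' = [-45/31, 6/31]
P' = [633/31 -630/31; -630/31 642/31]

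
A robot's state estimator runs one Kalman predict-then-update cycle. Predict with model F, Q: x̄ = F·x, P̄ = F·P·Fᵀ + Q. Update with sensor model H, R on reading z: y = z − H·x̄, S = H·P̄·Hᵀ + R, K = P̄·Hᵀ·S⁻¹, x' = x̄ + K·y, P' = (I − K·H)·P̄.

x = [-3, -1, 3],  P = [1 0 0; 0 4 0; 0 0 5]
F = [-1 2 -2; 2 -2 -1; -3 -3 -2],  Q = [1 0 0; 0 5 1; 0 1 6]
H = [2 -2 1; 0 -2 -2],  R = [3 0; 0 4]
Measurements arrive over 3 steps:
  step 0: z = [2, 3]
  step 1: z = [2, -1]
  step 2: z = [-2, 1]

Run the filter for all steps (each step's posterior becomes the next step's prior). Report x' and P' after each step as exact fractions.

step 0: x' = [-339741/45104, -280269/45104, 106523/22552], P' = [212235/22552 134483/22552 -67075/11276; 134483/22552 94923/22552 -43607/11276; -67075/11276 -43607/11276 12739/2819]
step 1: x' = [-463988105/105829264, -1212521379/370402424, 1523503707/370402424], P' = [752474431/52914632 249109159/26457316 -259059167/26457316; 249109159/26457316 616860579/92600606 -610522141/92600606; -259059167/26457316 -610522141/92600606 694996809/92600606]
step 2: x' = [-41836095050709/7677245821474, -11955422329375/3838622910737, 20698497726537/7677245821474], P' = [66311759045709/3838622910737 43961490105127/3838622910737 -45749906302723/3838622910737; 43961490105127/3838622910737 30783720756840/3838622910737 -30750622221443/3838622910737; -45749906302723/3838622910737 -30750622221443/3838622910737 34489911708550/3838622910737]

step 0: x̄ = F·x = [-5, -7, 6]
step 0: P̄ = F·P·Fᵀ + Q = [38 -8 -1; -8 30 29; -1 29 71]
step 0: y = z − H·x̄ = [-8, 1]
step 0: S = H·P̄·Hᵀ + R = [290 72; 72 640]
step 0: K = P̄·Hᵀ·S⁻¹ = [3559/11276 -333/45104; -1349/11276 -7709/45104; 335/2819 -7349/22552]
step 0: x' = x̄ + K·y = [-339741/45104, -280269/45104, 106523/22552]
step 0: P' = (I − K·H)·P̄ = [212235/22552 134483/22552 -67075/11276; 134483/22552 94923/22552 -43607/11276; -67075/11276 -43607/11276 12739/2819]
step 1: x̄ = F·x = [-646889/45104, -165995/22552, 716969/22552]
step 1: P̄ = F·P·Fᵀ + Q = [645307/22552 217291/11276 -588131/11276; 217291/11276 69398/2819 -238461/5638; -588131/11276 -238461/5638 767927/5638]
step 1: y = z − H·x̄ = [-178483/11276, 269849/5638]
step 1: S = H·P̄·Hᵀ + R = [446875/2819 -357956/2819; -357956/2819 870878/2819]
step 1: K = P̄·Hᵀ·S⁻¹ = [-800509/13228658 1243751/6614329; -16746531/46300303 -3169219/92600606; 17104487/46300303 -21118667/46300303]
step 1: x' = x̄ + K·y = [-463988105/105829264, -1212521379/370402424, 1523503707/370402424]
step 1: P' = (I − K·H)·P̄ = [752474431/52914632 249109159/26457316 -259059167/26457316; 249109159/26457316 616860579/92600606 -610522141/92600606; -259059167/26457316 -610522141/92600606 694996809/92600606]
step 2: x̄ = F·x = [-7696183609/740804848, -83799203/13228658, 10924863651/740804848]
step 2: P̄ = F·P·Fᵀ + Q = [17706723905/370402424 215661436/6614329 -32244130411/370402424; 215661436/6614329 221603321/6614329 -434583695/6614329; -32244130411/370402424 -434583695/6614329 72903738729/370402424]
step 2: y = z − H·x̄ = [-6399616865/740804848, 6602510707/370402424]
step 2: S = H·P̄·Hᵀ + R = [66234888233/370402424 -32086673707/185201212; -32086673707/185201212 37010553289/92600606]
step 2: K = P̄·Hᵀ·S⁻¹ = [-349789473853/3838622910737 894208098798/3838622910737; -1465027841623/3838622910737 -33098535397/7677245821474; 1497114515330/3838622910737 -3739289487107/7677245821474]
step 2: x' = x̄ + K·y = [-41836095050709/7677245821474, -11955422329375/3838622910737, 20698497726537/7677245821474]
step 2: P' = (I − K·H)·P̄ = [66311759045709/3838622910737 43961490105127/3838622910737 -45749906302723/3838622910737; 43961490105127/3838622910737 30783720756840/3838622910737 -30750622221443/3838622910737; -45749906302723/3838622910737 -30750622221443/3838622910737 34489911708550/3838622910737]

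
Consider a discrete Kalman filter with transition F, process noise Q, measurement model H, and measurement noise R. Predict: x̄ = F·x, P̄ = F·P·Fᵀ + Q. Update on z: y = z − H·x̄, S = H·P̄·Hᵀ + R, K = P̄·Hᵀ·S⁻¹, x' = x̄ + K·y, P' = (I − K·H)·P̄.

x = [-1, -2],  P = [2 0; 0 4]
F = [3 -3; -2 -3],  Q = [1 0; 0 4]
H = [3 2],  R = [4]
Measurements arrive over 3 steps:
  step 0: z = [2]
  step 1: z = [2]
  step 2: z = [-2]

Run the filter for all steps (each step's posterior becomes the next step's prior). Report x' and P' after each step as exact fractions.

step 0: x' = [-1962/979, 3968/979], P' = [8476/979 -12288/979; -12288/979 18768/979]
step 1: x' = [1117946/700699, -8928556/6306291], P' = [1888780/700699 -2452744/700699; -2452744/700699 34278668/6306291]
step 2: x' = [781889686/1292418071, -7264525472/3877254213], P' = [3485117420/1292418071 -4529692576/1292418071; -4529692576/1292418071 7037178808/1292418071]

step 0: x̄ = F·x = [3, 8]
step 0: P̄ = F·P·Fᵀ + Q = [55 24; 24 48]
step 0: y = z − H·x̄ = [-23]
step 0: S = H·P̄·Hᵀ + R = [979]
step 0: K = P̄·Hᵀ·S⁻¹ = [213/979; 168/979]
step 0: x' = x̄ + K·y = [-1962/979, 3968/979]
step 0: P' = (I − K·H)·P̄ = [8476/979 -12288/979; -12288/979 18768/979]
step 1: x̄ = F·x = [-17790/979, -7980/979]
step 1: P̄ = F·P·Fᵀ + Q = [467359/979 154920/979; 154920/979 59276/979]
step 1: y = z − H·x̄ = [71288/979]
step 1: S = H·P̄·Hᵀ + R = [6306291/979]
step 1: K = P̄·Hᵀ·S⁻¹ = [190213/700699; 583312/6306291]
step 1: x' = x̄ + K·y = [1117946/700699, -8928556/6306291]
step 1: P' = (I − K·H)·P̄ = [1888780/700699 -2452744/700699; -2452744/700699 34278668/6306291]
step 2: x̄ = F·x = [18990070/2102097, 31280/29607]
step 2: P̄ = F·P·Fᵀ + Q = [96127779/700699 426820/9869; 426820/9869 3016/139]
step 2: y = z − H·x̄ = [-65616164/2102097]
step 2: S = H·P̄·Hᵀ + R = [1292418071/700699]
step 2: K = P̄·Hᵀ·S⁻¹ = [348991777/1292418071; 121319972/1292418071]
step 2: x' = x̄ + K·y = [781889686/1292418071, -7264525472/3877254213]
step 2: P' = (I − K·H)·P̄ = [3485117420/1292418071 -4529692576/1292418071; -4529692576/1292418071 7037178808/1292418071]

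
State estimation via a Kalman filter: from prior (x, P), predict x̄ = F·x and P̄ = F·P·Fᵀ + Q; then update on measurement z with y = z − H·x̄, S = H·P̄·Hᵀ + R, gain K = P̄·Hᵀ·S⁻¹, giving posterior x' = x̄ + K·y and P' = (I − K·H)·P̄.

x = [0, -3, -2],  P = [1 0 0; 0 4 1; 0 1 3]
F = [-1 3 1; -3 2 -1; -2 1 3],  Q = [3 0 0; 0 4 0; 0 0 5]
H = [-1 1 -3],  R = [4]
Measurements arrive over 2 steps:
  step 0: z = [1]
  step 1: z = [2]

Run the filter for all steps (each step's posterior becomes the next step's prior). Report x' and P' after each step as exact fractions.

step 0: x̄ = F·x = [-11, -4, -9]
step 0: P̄ = F·P·Fᵀ + Q = [49 23 33; 23 28 10; 33 10 46]
step 0: y = z − H·x̄ = [-33]
step 0: S = H·P̄·Hᵀ + R = [587]
step 0: K = P̄·Hᵀ·S⁻¹ = [-125/587; -25/587; -161/587]
step 0: x' = x̄ + K·y = [-2332/587, -1523/587, 30/587]
step 0: P' = (I − K·H)·P̄ = [13138/587 10376/587 -754/587; 10376/587 15811/587 1845/587; -754/587 1845/587 1081/587]
step 1: x̄ = F·x = [-2207/587, 3920/587, 3231/587]
step 1: P̄ = F·P·Fᵀ + Q = [108601/587 18726/587 26540/587; 18726/587 48499/587 49078/587; 26540/587 49078/587 59641/587]
step 1: y = z − H·x̄ = [4740/587]
step 1: S = H·P̄·Hᵀ + R = [523537/587]
step 1: K = P̄·Hᵀ·S⁻¹ = [-169495/523537; -117461/523537; -156385/523537]
step 1: x' = x̄ + K·y = [-3337057/523537, 2547700/523537, 1618881/523537]
step 1: P' = (I − K·H)·P̄ = [47918376/523537 -17215159/523537 -21485185/523537; -17215159/523537 19751166/523537 12478723/523537; -21485185/523537 12478723/523537 11529816/523537]

step 0: x' = [-2332/587, -1523/587, 30/587], P' = [13138/587 10376/587 -754/587; 10376/587 15811/587 1845/587; -754/587 1845/587 1081/587]
step 1: x' = [-3337057/523537, 2547700/523537, 1618881/523537], P' = [47918376/523537 -17215159/523537 -21485185/523537; -17215159/523537 19751166/523537 12478723/523537; -21485185/523537 12478723/523537 11529816/523537]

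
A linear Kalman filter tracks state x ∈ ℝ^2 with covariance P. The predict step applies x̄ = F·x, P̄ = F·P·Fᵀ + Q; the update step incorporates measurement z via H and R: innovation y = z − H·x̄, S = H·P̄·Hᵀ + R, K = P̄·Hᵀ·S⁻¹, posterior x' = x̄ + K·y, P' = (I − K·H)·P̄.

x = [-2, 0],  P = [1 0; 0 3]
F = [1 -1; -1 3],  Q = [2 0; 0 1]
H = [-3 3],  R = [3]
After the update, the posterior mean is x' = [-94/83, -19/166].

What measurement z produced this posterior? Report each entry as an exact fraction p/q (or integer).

x̄ = F·x = [-2, 2]
P̄ = F·P·Fᵀ + Q = [6 -10; -10 29]
S = H·P̄·Hᵀ + R = [498]
K = P̄·Hᵀ·S⁻¹ = [-8/83; 39/166]
x' − x̄ = [72/83, -351/166] = K·y
y = (KᵀK)⁻¹·Kᵀ·(x' − x̄) = [-9]
z = y + H·x̄ = [-9] + [12] = [3]

z = [3]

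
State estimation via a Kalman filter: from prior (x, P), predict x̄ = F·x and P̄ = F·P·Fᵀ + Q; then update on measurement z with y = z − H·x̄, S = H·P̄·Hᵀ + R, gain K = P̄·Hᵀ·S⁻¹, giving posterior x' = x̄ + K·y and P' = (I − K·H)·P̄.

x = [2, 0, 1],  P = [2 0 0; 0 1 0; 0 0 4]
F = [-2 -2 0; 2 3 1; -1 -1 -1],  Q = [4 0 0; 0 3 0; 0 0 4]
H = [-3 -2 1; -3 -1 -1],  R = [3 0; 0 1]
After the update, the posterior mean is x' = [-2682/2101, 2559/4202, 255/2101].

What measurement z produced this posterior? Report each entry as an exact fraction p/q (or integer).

z = [3, 3]

x̄ = F·x = [-4, 5, -3]
P̄ = F·P·Fᵀ + Q = [16 -14 6; -14 24 -11; 6 -11 11]
S = H·P̄·Hᵀ + R = [94 44; 44 110]
K = P̄·Hᵀ·S⁻¹ = [5/191 -786/2101; -143/382 1737/4202; 111/382 -588/2101]
x' − x̄ = [5722/2101, -18451/4202, 6558/2101] = K·y
y = (KᵀK)⁻¹·Kᵀ·(x' − x̄) = [4, -7]
z = y + H·x̄ = [4, -7] + [-1, 10] = [3, 3]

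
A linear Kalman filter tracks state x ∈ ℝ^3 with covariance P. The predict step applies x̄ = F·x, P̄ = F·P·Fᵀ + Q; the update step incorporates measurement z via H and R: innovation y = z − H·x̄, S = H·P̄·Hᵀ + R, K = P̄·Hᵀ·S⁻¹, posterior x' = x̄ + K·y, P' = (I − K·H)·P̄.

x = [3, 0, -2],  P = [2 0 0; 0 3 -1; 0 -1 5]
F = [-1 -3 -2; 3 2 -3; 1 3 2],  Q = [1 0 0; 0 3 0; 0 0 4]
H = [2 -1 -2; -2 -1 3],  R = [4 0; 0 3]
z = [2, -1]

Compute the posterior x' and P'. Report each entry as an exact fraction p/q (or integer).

x' = [124594/287135, -89202/287135, -64446/287135]
P' = [458598/287135 143406/287135 323183/287135; 143406/287135 581592/287135 164936/287135; 323183/287135 164936/287135 303703/287135]

x̄ = F·x = [1, 15, -1]
P̄ = F·P·Fᵀ + Q = [38 1 -37; 1 90 -1; -37 -1 41]
y = z − H·x̄ = [13, 19]
S = H·P̄·Hᵀ + R = [698 -677; -677 1068]
K = P̄·Hᵀ·S⁻¹ = [31856/287135 -30351/287135; -156163/287135 -124532/287135; -31494/287135 33269/287135]
x' = x̄ + K·y = [124594/287135, -89202/287135, -64446/287135]
P' = (I − K·H)·P̄ = [458598/287135 143406/287135 323183/287135; 143406/287135 581592/287135 164936/287135; 323183/287135 164936/287135 303703/287135]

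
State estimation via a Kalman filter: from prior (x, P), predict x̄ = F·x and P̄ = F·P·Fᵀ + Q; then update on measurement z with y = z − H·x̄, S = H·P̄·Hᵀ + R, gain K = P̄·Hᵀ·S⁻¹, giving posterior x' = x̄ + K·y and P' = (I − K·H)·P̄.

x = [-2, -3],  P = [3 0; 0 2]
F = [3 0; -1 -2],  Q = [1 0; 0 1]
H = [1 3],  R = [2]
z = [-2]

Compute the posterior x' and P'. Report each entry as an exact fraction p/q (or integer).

x' = [-131/21, 11/7]
P' = [2351/84 -261/28; -261/28 93/28]

x̄ = F·x = [-6, 8]
P̄ = F·P·Fᵀ + Q = [28 -9; -9 12]
y = z − H·x̄ = [-20]
S = H·P̄·Hᵀ + R = [84]
K = P̄·Hᵀ·S⁻¹ = [1/84; 9/28]
x' = x̄ + K·y = [-131/21, 11/7]
P' = (I − K·H)·P̄ = [2351/84 -261/28; -261/28 93/28]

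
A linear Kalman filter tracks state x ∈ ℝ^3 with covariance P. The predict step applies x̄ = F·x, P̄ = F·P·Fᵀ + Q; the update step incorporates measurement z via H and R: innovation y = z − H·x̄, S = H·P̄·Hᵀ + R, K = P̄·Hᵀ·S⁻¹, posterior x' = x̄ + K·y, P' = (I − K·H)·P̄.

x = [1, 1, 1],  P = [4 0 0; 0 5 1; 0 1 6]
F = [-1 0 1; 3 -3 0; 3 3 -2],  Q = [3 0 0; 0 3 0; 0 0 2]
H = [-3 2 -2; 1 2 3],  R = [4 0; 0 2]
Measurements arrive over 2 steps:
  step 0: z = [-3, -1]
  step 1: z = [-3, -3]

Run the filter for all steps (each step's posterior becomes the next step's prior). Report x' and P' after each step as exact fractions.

step 0: x' = [57359/64686, -10389/21562, -12887/43124], P' = [182330/32343 41768/10781 -146057/32343; 41768/10781 33417/10781 -35173/10781; -146057/32343 -35173/10781 249461/64686]
step 1: x' = [66865193689/45310879963, -11536028844/45310879963, -58221902082/45310879963], P' = [144157311608/45310879963 94391175966/45310879963 -114387367668/45310879963; 94391175966/45310879963 80654884725/45310879963 -81706006866/45310879963; -114387367668/45310879963 -81706006866/45310879963 101424982270/45310879963]

step 0: x̄ = F·x = [0, 0, 4]
step 0: P̄ = F·P·Fᵀ + Q = [13 -15 -21; -15 84 -3; -21 -3 95]
step 0: y = z − H·x̄ = [5, -13]
step 0: S = H·P̄·Hᵀ + R = [789 12; 12 984]
step 0: K = P̄·Hᵀ·S⁻¹ = [-1067/32343 -5233/64686; 2969/10781 3083/21562; -5582/32343 34193/129372]
step 0: x' = x̄ + K·y = [57359/64686, -10389/21562, -12887/43124]
step 0: P' = (I − K·H)·P̄ = [182330/32343 41768/10781 -146057/32343; 41768/10781 33417/10781 -35173/10781; -146057/32343 -35173/10781 249461/64686]
step 1: x̄ = F·x = [-153379/129372, 44263/10781, 39079/21562]
step 1: P̄ = F·P·Fᵀ + Q = [1392407/64686 -97564/10781 -739735/10781; -97564/10781 128262/10781 327313/10781; -739735/10781 327313/10781 8381221/32343]
step 1: y = z − H·x̄ = [-480539/43124, -2000471/129372]
step 1: S = H·P̄·Hᵀ + R = [20971127/64686 -15527261/21562; -15527261/21562 150056585/64686]
step 1: K = P̄·Hᵀ·S⁻¹ = [-3728711889/45310879963 -5111219732/45310879963; 10387063821/45310879963 5291462409/45310879963; -5774968817/45310879963 13237782705/45310879963]
step 1: x' = x̄ + K·y = [66865193689/45310879963, -11536028844/45310879963, -58221902082/45310879963]
step 1: P' = (I − K·H)·P̄ = [144157311608/45310879963 94391175966/45310879963 -114387367668/45310879963; 94391175966/45310879963 80654884725/45310879963 -81706006866/45310879963; -114387367668/45310879963 -81706006866/45310879963 101424982270/45310879963]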